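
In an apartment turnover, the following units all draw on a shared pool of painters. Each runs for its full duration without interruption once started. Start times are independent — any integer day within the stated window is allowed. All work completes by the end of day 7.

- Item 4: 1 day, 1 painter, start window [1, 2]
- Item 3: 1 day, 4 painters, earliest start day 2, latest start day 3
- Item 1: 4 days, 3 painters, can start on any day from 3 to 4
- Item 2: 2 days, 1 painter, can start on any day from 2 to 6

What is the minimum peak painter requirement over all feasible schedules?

4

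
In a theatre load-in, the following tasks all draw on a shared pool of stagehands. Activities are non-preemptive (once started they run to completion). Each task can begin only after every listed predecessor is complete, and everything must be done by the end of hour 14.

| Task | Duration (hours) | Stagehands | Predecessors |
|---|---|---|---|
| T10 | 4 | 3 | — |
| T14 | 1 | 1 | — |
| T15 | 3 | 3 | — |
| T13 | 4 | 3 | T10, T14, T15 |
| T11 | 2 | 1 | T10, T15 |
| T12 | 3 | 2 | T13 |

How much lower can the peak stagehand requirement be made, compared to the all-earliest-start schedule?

Early-start peak: h1:7  h2:6  h3:6  h4:3  h5:4  h6:4  h7:3  h8:3  h9:2  h10:2  h11:2  h12:0  h13:0  h14:0 ⇒ 7.
Leveled (T10@1, T14@1, T15@5, T13@8, T11@8, T12@12): h1:4  h2:3  h3:3  h4:3  h5:3  h6:3  h7:3  h8:4  h9:4  h10:3  h11:3  h12:2  h13:2  h14:2 ⇒ 4.
Reduction 7 − 4 = 3.

3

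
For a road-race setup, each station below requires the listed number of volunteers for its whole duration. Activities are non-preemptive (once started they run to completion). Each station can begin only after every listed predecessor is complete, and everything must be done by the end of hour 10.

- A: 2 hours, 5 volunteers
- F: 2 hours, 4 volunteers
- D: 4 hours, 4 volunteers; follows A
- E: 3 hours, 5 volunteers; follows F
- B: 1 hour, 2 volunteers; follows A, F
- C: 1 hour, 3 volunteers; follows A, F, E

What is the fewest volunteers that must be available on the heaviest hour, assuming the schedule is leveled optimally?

Early-start (A@1, F@1, D@3, E@3, B@3, C@6) gives peak 11: h1:9  h2:9  h3:11  h4:9  h5:9  h6:7  h7:0  h8:0  h9:0  h10:0.
Shift F→3, E→7, B→5, C→10.
Schedule A@1, F@3, D@3, E@7, B@5, C@10: h1:5  h2:5  h3:8  h4:8  h5:6  h6:4  h7:5  h8:5  h9:5  h10:3 — peak 8.

8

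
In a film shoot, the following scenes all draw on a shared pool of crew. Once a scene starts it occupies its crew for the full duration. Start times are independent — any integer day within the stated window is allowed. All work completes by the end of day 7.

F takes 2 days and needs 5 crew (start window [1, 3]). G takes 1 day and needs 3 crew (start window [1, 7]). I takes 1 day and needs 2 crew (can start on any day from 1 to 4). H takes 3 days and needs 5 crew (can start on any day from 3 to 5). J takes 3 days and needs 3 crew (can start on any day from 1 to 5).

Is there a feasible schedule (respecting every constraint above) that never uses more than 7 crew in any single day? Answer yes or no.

The minimum achievable peak is 8; 7 < 8, so no feasible schedule stays within the cap.

no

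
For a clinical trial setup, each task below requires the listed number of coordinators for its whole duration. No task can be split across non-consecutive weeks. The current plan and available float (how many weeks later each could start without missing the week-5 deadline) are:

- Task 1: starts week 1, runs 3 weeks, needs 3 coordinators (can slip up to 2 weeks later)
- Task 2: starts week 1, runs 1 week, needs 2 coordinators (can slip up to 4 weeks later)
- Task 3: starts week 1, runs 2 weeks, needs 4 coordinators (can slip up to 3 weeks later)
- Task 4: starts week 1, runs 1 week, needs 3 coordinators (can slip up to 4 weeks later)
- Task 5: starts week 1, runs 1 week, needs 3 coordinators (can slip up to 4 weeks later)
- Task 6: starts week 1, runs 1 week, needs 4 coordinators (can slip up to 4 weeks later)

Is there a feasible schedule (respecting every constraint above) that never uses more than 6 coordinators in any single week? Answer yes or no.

no

The minimum achievable peak is 7; 6 < 7, so no feasible schedule stays within the cap.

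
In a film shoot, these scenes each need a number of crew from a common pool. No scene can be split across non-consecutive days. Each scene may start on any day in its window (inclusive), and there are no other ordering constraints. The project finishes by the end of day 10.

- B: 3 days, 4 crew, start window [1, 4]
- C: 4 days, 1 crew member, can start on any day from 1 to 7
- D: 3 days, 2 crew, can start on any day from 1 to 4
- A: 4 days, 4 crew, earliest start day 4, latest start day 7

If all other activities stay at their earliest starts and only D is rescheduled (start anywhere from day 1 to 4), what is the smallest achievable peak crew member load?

7

D@1: d1:7  d2:7  d3:7  d4:5  d5:4  d6:4  d7:4  d8:0  d9:0  d10:0 → peak 7
D@2: d1:5  d2:7  d3:7  d4:7  d5:4  d6:4  d7:4  d8:0  d9:0  d10:0 → peak 7
D@3: d1:5  d2:5  d3:7  d4:7  d5:6  d6:4  d7:4  d8:0  d9:0  d10:0 → peak 7
D@4: d1:5  d2:5  d3:5  d4:7  d5:6  d6:6  d7:4  d8:0  d9:0  d10:0 → peak 7
Best is D@1, peak 7.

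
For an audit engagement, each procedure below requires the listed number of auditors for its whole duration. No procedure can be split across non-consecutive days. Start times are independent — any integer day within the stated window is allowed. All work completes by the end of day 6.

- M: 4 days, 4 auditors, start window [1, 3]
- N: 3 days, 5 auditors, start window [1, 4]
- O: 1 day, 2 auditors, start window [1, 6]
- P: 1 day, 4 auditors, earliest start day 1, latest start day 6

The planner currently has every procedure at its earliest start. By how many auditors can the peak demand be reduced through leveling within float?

Early-start peak: d1:15  d2:9  d3:9  d4:4  d5:0  d6:0 ⇒ 15.
Leveled (M@1, N@1, O@4, P@5): d1:9  d2:9  d3:9  d4:6  d5:4  d6:0 ⇒ 9.
Reduction 15 − 9 = 6.

6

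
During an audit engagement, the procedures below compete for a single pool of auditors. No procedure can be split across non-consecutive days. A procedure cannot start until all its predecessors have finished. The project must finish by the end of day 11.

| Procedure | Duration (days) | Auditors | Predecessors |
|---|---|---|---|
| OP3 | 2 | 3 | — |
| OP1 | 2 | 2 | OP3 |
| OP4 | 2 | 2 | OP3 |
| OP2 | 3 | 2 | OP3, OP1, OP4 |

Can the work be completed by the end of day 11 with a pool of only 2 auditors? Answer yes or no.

The minimum achievable peak is 3; 2 < 3, so no feasible schedule stays within the cap.

no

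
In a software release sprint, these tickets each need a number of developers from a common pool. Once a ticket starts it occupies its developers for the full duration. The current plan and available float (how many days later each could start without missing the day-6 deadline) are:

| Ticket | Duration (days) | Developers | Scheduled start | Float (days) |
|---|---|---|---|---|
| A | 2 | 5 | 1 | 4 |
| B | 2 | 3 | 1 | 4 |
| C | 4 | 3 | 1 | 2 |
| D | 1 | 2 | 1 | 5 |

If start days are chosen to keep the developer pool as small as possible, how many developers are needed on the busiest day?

Early-start (A@1, B@1, C@1, D@1) gives peak 13: d1:13  d2:11  d3:3  d4:3  d5:0  d6:0.
Shift B→3, C→3, D→5.
Schedule A@1, B@3, C@3, D@5: d1:5  d2:5  d3:6  d4:6  d5:5  d6:3 — peak 6.

6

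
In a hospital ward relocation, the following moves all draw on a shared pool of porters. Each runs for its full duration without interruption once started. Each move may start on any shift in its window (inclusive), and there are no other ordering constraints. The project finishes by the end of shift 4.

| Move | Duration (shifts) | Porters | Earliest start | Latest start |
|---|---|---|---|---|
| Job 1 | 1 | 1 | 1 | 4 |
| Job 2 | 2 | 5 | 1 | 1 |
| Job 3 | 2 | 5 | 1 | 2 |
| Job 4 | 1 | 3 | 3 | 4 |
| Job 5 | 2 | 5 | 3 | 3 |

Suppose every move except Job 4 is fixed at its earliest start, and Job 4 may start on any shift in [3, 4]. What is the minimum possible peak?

11

Job 4@3: s1:11  s2:10  s3:8  s4:5 → peak 11
Job 4@4: s1:11  s2:10  s3:5  s4:8 → peak 11
Best is Job 4@3, peak 11.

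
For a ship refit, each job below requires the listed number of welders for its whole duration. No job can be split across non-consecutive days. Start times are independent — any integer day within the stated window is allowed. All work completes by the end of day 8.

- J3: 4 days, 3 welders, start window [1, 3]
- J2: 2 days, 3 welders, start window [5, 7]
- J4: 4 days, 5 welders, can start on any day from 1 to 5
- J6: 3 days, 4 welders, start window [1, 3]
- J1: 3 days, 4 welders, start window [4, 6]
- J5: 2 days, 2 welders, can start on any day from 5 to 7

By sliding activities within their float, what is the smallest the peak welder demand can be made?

10

Early-start (J3@1, J2@5, J4@1, J6@1, J1@4, J5@5) gives peak 12: d1:12  d2:12  d3:12  d4:12  d5:9  d6:9  d7:0  d8:0.
Shift J2→7, J4→5, J5→7.
Schedule J3@1, J2@7, J4@5, J6@1, J1@4, J5@7: d1:7  d2:7  d3:7  d4:7  d5:9  d6:9  d7:10  d8:10 — peak 10.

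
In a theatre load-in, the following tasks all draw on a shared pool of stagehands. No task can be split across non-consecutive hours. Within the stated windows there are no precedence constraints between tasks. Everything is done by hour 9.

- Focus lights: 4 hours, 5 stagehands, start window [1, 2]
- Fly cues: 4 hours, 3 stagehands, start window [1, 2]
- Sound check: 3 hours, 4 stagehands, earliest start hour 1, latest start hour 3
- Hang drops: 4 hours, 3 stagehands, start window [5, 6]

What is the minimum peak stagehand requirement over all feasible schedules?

12

Schedule Focus lights@1, Fly cues@1, Sound check@1, Hang drops@5: h1:12  h2:12  h3:12  h4:8  h5:3  h6:3  h7:3  h8:3  h9:0 — peak 12.
No arrangement of the 24 feasible schedules does better.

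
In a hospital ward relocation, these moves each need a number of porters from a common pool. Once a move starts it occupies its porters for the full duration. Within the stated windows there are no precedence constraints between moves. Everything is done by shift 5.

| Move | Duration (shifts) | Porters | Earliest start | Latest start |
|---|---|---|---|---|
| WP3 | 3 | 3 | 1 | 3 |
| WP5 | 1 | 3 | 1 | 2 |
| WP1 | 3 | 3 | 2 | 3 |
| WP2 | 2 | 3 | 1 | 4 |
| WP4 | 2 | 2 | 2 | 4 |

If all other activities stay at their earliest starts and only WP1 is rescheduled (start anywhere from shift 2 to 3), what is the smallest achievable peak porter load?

WP1@2: s1:9  s2:11  s3:8  s4:3  s5:0 → peak 11
WP1@3: s1:9  s2:8  s3:8  s4:3  s5:3 → peak 9
Best is WP1@3, peak 9.

9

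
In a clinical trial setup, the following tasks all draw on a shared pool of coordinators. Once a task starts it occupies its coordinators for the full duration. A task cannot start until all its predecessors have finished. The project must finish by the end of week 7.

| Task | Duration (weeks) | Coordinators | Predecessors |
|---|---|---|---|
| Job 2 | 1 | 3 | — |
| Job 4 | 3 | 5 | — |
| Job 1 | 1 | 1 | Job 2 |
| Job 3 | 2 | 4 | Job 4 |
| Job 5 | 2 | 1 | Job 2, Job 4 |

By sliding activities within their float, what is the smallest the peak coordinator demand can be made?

Early-start (Job 2@1, Job 4@1, Job 1@2, Job 3@4, Job 5@4) gives peak 8: w1:8  w2:6  w3:5  w4:5  w5:5  w6:0  w7:0.
Shift Job 4→2, Job 1→5, Job 3→5, Job 5→6.
Schedule Job 2@1, Job 4@2, Job 1@5, Job 3@5, Job 5@6: w1:3  w2:5  w3:5  w4:5  w5:5  w6:5  w7:1 — peak 5.
Total coordinator-weeks = 29 over 7 weeks ⇒ peak ≥ ⌈29/7⌉ = 5, so 5 is optimal.

5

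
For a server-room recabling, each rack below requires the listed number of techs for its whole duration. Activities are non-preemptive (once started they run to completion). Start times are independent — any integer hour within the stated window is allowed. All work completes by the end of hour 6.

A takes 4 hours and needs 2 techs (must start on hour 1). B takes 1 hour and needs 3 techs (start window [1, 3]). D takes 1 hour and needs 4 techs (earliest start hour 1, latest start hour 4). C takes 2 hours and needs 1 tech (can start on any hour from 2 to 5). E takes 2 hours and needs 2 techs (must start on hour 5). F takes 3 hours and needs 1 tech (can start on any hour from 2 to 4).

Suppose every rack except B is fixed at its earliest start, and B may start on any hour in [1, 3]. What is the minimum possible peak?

7

B@1: h1:9  h2:4  h3:4  h4:3  h5:2  h6:2 → peak 9
B@2: h1:6  h2:7  h3:4  h4:3  h5:2  h6:2 → peak 7
B@3: h1:6  h2:4  h3:7  h4:3  h5:2  h6:2 → peak 7
Best is B@2, peak 7.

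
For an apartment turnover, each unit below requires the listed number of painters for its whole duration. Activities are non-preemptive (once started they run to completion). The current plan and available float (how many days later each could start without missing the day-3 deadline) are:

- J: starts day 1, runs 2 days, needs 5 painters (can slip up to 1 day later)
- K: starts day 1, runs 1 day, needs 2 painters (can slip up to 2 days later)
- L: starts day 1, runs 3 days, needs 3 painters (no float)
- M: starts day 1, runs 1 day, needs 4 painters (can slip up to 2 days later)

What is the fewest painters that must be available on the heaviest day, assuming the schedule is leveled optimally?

Early-start (J@1, K@1, L@1, M@1) gives peak 14: d1:14  d2:8  d3:3.
Shift K→3, M→3.
Schedule J@1, K@3, L@1, M@3: d1:8  d2:8  d3:9 — peak 9.
Total painter-days = 25 over 3 days ⇒ peak ≥ ⌈25/3⌉ = 9, so 9 is optimal.

9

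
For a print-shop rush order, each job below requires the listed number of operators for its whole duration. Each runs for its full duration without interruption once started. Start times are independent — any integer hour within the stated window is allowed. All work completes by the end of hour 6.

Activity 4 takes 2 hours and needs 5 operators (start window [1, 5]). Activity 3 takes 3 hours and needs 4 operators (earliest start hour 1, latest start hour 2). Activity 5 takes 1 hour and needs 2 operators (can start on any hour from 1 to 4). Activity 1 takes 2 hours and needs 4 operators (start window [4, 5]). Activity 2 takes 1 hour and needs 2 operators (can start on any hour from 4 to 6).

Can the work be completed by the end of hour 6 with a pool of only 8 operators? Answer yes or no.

no

The minimum achievable peak is 9; 8 < 9, so no feasible schedule stays within the cap.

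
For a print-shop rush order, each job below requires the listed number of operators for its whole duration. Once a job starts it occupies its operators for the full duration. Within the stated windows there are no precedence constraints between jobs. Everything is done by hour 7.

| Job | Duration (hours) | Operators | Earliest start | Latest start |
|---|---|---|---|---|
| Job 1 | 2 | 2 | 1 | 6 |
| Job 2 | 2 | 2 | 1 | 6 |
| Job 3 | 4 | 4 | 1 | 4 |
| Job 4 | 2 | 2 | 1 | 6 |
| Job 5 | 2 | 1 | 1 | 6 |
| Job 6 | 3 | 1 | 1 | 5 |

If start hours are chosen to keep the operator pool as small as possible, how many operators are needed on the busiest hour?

6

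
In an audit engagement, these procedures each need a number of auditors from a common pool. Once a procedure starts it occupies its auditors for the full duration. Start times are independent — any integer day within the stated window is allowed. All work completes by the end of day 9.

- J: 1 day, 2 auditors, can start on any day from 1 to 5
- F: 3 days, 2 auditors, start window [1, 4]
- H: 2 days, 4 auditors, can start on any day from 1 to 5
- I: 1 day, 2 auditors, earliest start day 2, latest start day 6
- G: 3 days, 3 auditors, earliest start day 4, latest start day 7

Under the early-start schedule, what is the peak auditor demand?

8

Early-start schedule: J@1, F@1, H@1, I@2, G@4.
Load per day: day 1: 8, day 2: 8, day 3: 2, day 4: 3, day 5: 3, day 6: 3, day 7: 0, day 8: 0, day 9: 0.
Peak is 8.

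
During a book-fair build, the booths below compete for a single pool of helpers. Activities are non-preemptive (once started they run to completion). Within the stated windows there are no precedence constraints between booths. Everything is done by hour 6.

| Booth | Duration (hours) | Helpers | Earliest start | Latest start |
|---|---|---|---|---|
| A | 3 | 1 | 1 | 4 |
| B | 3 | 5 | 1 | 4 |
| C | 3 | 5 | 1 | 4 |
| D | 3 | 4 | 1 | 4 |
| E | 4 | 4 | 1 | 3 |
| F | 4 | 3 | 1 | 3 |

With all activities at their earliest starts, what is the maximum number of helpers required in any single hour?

22

Early-start schedule: A@1, B@1, C@1, D@1, E@1, F@1.
Load per hour: hour 1: 22, hour 2: 22, hour 3: 22, hour 4: 7, hour 5: 0, hour 6: 0.
Peak is 22.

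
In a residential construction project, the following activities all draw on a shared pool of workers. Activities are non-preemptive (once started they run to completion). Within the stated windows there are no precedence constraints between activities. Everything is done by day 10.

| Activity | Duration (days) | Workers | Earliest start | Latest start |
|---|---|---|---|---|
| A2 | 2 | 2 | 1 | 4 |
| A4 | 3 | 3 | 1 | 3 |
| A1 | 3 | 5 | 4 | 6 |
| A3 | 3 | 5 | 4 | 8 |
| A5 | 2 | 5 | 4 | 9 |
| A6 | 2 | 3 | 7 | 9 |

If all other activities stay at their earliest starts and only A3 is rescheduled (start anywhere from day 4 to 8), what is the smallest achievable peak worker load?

10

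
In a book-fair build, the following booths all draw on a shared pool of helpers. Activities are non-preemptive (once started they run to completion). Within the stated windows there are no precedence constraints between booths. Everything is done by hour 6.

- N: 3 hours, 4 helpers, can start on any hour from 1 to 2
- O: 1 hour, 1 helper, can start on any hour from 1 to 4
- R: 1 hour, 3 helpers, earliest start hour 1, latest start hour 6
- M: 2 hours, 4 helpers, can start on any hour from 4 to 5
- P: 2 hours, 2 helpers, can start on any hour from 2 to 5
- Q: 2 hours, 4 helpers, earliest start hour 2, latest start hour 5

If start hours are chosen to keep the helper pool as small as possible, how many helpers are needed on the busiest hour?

Early-start (N@1, O@1, R@1, M@4, P@2, Q@2) gives peak 10: h1:8  h2:10  h3:10  h4:4  h5:4  h6:0.
Shift Q→4.
Schedule N@1, O@1, R@1, M@4, P@2, Q@4: h1:8  h2:6  h3:6  h4:8  h5:8  h6:0 — peak 8.

8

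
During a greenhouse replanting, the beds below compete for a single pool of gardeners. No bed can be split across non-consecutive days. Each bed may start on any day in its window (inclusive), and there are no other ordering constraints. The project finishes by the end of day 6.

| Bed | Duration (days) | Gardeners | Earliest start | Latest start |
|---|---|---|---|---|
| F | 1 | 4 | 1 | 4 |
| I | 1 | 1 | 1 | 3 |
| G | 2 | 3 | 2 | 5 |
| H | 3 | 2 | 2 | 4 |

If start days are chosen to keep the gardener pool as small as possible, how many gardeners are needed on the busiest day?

4

Early-start (F@1, I@1, G@2, H@2) gives peak 5: d1:5  d2:5  d3:5  d4:2  d5:0  d6:0.
Shift I→2, H→4.
Schedule F@1, I@2, G@2, H@4: d1:4  d2:4  d3:3  d4:2  d5:2  d6:2 — peak 4.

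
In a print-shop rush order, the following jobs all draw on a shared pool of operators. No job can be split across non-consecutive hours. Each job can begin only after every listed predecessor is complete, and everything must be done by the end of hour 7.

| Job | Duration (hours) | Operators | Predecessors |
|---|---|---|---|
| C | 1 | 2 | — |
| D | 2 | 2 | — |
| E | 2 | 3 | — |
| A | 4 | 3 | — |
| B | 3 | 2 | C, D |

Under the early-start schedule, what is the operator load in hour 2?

At early start, hour 2 has: D, E, A.
Demand: 2 + 3 + 3 = 8.

8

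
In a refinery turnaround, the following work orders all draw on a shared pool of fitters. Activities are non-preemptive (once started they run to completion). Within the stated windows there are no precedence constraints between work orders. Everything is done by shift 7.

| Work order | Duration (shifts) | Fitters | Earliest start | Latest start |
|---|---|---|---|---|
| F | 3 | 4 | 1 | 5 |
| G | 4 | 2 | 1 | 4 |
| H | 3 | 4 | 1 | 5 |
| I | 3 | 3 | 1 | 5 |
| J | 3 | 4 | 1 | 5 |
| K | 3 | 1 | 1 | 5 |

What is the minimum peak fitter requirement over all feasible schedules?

Early-start (F@1, G@1, H@1, I@1, J@1, K@1) gives peak 18: s1:18  s2:18  s3:18  s4:2  s5:0  s6:0  s7:0.
Shift H→4, J→5, K→4.
Schedule F@1, G@1, H@4, I@1, J@5, K@4: s1:9  s2:9  s3:9  s4:7  s5:9  s6:9  s7:4 — peak 9.

9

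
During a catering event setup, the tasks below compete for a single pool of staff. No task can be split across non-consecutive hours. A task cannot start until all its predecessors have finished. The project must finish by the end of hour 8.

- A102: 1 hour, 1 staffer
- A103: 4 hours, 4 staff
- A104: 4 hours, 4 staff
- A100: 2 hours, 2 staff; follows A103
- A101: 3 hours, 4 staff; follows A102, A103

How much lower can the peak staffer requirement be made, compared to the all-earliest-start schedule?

1

Early-start peak: h1:9  h2:8  h3:8  h4:8  h5:6  h6:6  h7:4  h8:0 ⇒ 9.
Leveled (A102@1, A103@1, A104@2, A100@5, A101@6): h1:5  h2:8  h3:8  h4:8  h5:6  h6:6  h7:4  h8:4 ⇒ 8.
Reduction 9 − 8 = 1.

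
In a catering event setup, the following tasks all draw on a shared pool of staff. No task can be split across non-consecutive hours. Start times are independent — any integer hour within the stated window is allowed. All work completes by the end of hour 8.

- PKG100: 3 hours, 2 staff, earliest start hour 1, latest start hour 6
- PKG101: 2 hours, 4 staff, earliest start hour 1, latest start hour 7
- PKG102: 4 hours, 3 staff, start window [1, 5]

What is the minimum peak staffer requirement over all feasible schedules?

5

Early-start (PKG100@1, PKG101@1, PKG102@1) gives peak 9: h1:9  h2:9  h3:5  h4:3  h5:0  h6:0  h7:0  h8:0.
Shift PKG101→5.
Schedule PKG100@1, PKG101@5, PKG102@1: h1:5  h2:5  h3:5  h4:3  h5:4  h6:4  h7:0  h8:0 — peak 5.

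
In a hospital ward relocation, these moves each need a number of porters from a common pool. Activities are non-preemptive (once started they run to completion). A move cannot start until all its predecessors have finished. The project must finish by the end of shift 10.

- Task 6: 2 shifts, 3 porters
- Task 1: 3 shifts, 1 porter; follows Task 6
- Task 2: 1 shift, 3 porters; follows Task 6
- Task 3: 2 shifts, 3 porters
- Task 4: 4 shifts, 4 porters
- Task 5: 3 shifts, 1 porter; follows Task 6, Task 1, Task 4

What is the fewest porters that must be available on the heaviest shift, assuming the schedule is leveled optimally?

Early-start (Task 6@1, Task 1@3, Task 2@3, Task 3@1, Task 4@1, Task 5@6) gives peak 10: s1:10  s2:10  s3:8  s4:5  s5:1  s6:1  s7:1  s8:1  s9:0  s10:0.
Shift Task 3→8, Task 4→4, Task 5→8.
Schedule Task 6@1, Task 1@3, Task 2@3, Task 3@8, Task 4@4, Task 5@8: s1:3  s2:3  s3:4  s4:5  s5:5  s6:4  s7:4  s8:4  s9:4  s10:1 — peak 5.

5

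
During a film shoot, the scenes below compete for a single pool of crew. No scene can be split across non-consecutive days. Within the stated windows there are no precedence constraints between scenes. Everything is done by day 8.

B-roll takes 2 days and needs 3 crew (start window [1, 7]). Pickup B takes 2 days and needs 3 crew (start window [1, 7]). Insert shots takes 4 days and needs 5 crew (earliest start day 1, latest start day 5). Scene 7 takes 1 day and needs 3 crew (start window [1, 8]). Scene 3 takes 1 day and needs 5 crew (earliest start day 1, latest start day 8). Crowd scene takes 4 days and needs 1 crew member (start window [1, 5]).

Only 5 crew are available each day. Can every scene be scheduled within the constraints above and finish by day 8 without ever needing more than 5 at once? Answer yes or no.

no

Total crew member-days = 44; over 8 days the average is 44/8 > 5, so some day must exceed 5.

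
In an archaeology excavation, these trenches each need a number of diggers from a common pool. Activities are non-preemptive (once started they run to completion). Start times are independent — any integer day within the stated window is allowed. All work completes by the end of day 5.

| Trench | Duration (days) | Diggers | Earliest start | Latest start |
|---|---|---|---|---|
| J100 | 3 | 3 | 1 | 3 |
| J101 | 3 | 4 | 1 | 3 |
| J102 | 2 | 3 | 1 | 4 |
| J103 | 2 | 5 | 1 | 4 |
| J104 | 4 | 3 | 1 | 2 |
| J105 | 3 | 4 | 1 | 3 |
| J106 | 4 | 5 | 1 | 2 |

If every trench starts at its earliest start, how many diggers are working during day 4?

At early start, day 4 has: J104, J106.
Demand: 3 + 5 = 8.

8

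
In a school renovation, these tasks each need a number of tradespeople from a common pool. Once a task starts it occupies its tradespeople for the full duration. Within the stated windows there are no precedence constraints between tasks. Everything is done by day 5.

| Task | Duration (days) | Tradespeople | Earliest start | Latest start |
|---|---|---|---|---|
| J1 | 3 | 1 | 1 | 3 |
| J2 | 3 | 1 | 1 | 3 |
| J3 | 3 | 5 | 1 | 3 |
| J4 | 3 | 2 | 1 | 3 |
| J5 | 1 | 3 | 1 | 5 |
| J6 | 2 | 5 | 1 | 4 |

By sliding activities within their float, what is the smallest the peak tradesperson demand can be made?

9

Early-start (J1@1, J2@1, J3@1, J4@1, J5@1, J6@1) gives peak 17: d1:17  d2:14  d3:9  d4:0  d5:0.
Shift J5→4, J6→4.
Schedule J1@1, J2@1, J3@1, J4@1, J5@4, J6@4: d1:9  d2:9  d3:9  d4:8  d5:5 — peak 9.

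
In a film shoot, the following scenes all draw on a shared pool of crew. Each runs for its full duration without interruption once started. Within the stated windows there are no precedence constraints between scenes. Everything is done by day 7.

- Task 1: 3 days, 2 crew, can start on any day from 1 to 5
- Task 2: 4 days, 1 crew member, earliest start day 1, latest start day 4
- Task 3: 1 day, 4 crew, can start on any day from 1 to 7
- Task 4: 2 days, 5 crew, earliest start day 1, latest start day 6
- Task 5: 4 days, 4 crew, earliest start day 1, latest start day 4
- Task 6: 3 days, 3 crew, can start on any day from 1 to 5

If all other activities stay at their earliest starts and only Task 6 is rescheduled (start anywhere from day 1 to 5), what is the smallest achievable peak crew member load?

16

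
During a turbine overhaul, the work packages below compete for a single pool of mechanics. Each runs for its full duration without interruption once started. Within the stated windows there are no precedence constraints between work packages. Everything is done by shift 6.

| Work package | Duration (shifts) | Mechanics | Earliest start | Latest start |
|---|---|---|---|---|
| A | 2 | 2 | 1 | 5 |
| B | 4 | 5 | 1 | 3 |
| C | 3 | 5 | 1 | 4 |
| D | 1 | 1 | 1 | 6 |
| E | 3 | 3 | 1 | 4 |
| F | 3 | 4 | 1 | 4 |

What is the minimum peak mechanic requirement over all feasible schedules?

Early-start (A@1, B@1, C@1, D@1, E@1, F@1) gives peak 20: s1:20  s2:19  s3:17  s4:5  s5:0  s6:0.
Shift D→3, E→4, F→4.
Schedule A@1, B@1, C@1, D@3, E@4, F@4: s1:12  s2:12  s3:11  s4:12  s5:7  s6:7 — peak 12.

12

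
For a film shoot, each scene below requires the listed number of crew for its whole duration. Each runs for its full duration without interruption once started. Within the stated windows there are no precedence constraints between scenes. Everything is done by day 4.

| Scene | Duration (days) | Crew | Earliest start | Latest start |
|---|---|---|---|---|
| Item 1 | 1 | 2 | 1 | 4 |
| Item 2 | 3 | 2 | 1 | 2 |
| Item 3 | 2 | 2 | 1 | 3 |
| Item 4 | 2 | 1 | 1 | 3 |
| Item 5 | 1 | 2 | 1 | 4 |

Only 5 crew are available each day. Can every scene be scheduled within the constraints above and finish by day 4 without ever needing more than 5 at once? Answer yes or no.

Schedule Item 1@1, Item 2@1, Item 3@2, Item 4@1, Item 5@4: d1:5  d2:5  d3:4  d4:2 — peak 5 ≤ 5.

yes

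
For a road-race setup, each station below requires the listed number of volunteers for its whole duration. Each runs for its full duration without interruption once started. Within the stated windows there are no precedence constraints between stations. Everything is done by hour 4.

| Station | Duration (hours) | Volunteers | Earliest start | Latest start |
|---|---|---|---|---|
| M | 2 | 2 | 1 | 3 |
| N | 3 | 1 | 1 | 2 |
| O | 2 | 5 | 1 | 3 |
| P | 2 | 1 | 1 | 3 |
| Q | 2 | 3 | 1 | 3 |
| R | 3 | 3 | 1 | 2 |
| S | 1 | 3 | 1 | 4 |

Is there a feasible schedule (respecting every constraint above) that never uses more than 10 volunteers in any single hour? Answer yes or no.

yes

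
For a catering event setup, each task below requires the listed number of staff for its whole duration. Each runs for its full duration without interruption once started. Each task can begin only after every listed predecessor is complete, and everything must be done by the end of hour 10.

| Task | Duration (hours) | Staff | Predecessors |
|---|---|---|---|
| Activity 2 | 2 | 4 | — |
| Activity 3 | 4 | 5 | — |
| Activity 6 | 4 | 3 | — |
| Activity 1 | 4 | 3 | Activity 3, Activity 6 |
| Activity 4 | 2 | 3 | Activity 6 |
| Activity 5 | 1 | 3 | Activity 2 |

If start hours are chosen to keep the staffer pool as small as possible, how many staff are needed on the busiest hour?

8

Early-start (Activity 2@1, Activity 3@1, Activity 6@1, Activity 1@5, Activity 4@5, Activity 5@3) gives peak 12: h1:12  h2:12  h3:11  h4:8  h5:6  h6:6  h7:3  h8:3  h9:0  h10:0.
Shift Activity 3→3, Activity 1→7, Activity 5→7.
Schedule Activity 2@1, Activity 3@3, Activity 6@1, Activity 1@7, Activity 4@5, Activity 5@7: h1:7  h2:7  h3:8  h4:8  h5:8  h6:8  h7:6  h8:3  h9:3  h10:3 — peak 8.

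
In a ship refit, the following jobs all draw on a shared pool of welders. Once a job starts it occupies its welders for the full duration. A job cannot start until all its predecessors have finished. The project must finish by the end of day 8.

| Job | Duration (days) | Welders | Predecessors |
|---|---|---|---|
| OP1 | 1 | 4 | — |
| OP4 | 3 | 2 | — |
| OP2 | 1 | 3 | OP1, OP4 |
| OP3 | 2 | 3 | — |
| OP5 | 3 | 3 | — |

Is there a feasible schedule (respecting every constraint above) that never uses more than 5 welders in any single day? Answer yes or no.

Schedule OP1@1, OP4@2, OP2@5, OP3@2, OP5@6: d1:4  d2:5  d3:5  d4:2  d5:3  d6:3  d7:3  d8:3 — peak 5 ≤ 5.

yes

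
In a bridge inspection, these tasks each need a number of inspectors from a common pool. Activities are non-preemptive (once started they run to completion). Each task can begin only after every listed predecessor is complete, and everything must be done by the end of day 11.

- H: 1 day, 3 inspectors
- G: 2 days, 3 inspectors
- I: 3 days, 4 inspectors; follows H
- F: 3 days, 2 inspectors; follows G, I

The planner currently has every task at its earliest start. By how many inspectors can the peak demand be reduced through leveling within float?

3

Early-start peak: d1:6  d2:7  d3:4  d4:4  d5:2  d6:2  d7:2  d8:0  d9:0  d10:0  d11:0 ⇒ 7.
Leveled (H@1, G@2, I@4, F@7): d1:3  d2:3  d3:3  d4:4  d5:4  d6:4  d7:2  d8:2  d9:2  d10:0  d11:0 ⇒ 4.
Reduction 7 − 4 = 3.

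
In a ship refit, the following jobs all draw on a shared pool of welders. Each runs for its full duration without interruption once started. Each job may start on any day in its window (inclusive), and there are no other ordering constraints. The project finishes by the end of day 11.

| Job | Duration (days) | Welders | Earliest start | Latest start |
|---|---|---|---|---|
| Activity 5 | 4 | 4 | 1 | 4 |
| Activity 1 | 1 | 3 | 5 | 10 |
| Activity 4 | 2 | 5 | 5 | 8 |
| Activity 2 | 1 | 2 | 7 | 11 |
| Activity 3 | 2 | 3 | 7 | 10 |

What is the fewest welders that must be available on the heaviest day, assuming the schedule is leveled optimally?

Early-start (Activity 5@1, Activity 1@5, Activity 4@5, Activity 2@7, Activity 3@7) gives peak 8: d1:4  d2:4  d3:4  d4:4  d5:8  d6:5  d7:5  d8:3  d9:0  d10:0  d11:0.
Shift Activity 4→6, Activity 2→8, Activity 3→8.
Schedule Activity 5@1, Activity 1@5, Activity 4@6, Activity 2@8, Activity 3@8: d1:4  d2:4  d3:4  d4:4  d5:3  d6:5  d7:5  d8:5  d9:3  d10:0  d11:0 — peak 5.

5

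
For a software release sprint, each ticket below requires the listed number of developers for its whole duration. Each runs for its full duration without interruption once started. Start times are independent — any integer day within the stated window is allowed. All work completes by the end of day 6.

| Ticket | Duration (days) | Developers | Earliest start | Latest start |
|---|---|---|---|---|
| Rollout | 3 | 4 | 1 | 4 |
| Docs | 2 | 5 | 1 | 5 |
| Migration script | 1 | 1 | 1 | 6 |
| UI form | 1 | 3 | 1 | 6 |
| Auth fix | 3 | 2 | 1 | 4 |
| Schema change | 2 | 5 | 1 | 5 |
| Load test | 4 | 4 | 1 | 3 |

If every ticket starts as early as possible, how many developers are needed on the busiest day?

Early-start schedule: Rollout@1, Docs@1, Migration script@1, UI form@1, Auth fix@1, Schema change@1, Load test@1.
Load per day: day 1: 24, day 2: 20, day 3: 10, day 4: 4, day 5: 0, day 6: 0.
Peak is 24.

24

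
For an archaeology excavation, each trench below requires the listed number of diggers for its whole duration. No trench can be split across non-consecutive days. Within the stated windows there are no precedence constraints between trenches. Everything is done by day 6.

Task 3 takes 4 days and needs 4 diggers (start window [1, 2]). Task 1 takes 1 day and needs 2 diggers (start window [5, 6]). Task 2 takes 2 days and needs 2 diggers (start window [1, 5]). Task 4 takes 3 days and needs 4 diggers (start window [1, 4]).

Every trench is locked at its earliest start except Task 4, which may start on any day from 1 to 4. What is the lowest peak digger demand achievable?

8

Task 4@1: d1:10  d2:10  d3:8  d4:4  d5:2  d6:0 → peak 10
Task 4@2: d1:6  d2:10  d3:8  d4:8  d5:2  d6:0 → peak 10
Task 4@3: d1:6  d2:6  d3:8  d4:8  d5:6  d6:0 → peak 8
Task 4@4: d1:6  d2:6  d3:4  d4:8  d5:6  d6:4 → peak 8
Best is Task 4@3, peak 8.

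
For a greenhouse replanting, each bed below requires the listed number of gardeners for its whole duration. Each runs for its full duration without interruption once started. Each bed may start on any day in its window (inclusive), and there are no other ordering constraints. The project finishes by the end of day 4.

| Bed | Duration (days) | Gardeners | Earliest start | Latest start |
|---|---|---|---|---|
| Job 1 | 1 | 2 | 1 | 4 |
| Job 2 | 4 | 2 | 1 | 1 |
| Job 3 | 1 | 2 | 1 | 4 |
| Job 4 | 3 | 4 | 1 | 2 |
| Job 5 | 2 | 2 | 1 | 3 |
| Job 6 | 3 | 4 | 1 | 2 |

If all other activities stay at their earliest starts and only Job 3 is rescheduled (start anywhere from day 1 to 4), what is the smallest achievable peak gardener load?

14

Job 3@1: d1:16  d2:12  d3:10  d4:2 → peak 16
Job 3@2: d1:14  d2:14  d3:10  d4:2 → peak 14
Job 3@3: d1:14  d2:12  d3:12  d4:2 → peak 14
Job 3@4: d1:14  d2:12  d3:10  d4:4 → peak 14
Best is Job 3@2, peak 14.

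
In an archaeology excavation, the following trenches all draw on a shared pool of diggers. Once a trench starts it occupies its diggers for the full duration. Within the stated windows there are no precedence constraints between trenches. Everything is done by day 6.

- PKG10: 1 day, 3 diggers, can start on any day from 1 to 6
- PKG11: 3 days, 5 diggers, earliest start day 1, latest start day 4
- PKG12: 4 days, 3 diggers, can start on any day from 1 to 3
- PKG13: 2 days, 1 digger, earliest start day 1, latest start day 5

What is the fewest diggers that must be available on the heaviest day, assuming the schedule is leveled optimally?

8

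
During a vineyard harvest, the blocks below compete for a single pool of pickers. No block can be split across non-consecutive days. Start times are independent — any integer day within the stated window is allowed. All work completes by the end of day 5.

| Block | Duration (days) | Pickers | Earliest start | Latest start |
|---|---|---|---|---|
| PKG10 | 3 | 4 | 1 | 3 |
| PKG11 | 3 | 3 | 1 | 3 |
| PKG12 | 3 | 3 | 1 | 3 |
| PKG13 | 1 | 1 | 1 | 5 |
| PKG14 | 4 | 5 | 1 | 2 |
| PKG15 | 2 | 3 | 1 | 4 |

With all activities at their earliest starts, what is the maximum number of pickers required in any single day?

Early-start schedule: PKG10@1, PKG11@1, PKG12@1, PKG13@1, PKG14@1, PKG15@1.
Load per day: day 1: 19, day 2: 18, day 3: 15, day 4: 5, day 5: 0.
Peak is 19.

19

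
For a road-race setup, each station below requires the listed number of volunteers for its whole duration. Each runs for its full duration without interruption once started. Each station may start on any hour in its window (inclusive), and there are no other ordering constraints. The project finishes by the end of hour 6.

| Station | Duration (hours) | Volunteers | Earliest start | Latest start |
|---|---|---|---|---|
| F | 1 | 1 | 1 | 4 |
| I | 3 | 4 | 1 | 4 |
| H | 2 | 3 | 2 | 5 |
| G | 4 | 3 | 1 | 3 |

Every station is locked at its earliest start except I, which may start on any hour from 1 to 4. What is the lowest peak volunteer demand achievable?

I@1: h1:8  h2:10  h3:10  h4:3  h5:0  h6:0 → peak 10
I@2: h1:4  h2:10  h3:10  h4:7  h5:0  h6:0 → peak 10
I@3: h1:4  h2:6  h3:10  h4:7  h5:4  h6:0 → peak 10
I@4: h1:4  h2:6  h3:6  h4:7  h5:4  h6:4 → peak 7
Best is I@4, peak 7.

7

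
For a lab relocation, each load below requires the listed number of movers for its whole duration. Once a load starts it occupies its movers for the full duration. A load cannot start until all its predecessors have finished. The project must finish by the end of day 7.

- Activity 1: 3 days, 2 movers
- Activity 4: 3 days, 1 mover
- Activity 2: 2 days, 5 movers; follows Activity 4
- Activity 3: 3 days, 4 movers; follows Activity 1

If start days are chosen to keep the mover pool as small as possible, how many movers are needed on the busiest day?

9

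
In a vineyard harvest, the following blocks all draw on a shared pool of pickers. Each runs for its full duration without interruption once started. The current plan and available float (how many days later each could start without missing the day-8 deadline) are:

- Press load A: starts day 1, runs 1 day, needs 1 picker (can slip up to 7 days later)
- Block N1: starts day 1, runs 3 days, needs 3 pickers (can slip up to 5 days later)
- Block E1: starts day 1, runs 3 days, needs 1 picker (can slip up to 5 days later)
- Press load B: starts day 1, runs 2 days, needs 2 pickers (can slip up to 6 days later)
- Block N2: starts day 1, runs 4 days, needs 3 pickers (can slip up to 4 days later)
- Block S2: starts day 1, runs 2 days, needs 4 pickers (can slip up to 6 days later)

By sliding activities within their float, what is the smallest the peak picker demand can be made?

Early-start (Press load A@1, Block N1@1, Block E1@1, Press load B@1, Block N2@1, Block S2@1) gives peak 14: d1:14  d2:13  d3:7  d4:3  d5:0  d6:0  d7:0  d8:0.
Shift Block E1→4, Block N2→3, Block S2→7.
Schedule Press load A@1, Block N1@1, Block E1@4, Press load B@1, Block N2@3, Block S2@7: d1:6  d2:5  d3:6  d4:4  d5:4  d6:4  d7:4  d8:4 — peak 6.

6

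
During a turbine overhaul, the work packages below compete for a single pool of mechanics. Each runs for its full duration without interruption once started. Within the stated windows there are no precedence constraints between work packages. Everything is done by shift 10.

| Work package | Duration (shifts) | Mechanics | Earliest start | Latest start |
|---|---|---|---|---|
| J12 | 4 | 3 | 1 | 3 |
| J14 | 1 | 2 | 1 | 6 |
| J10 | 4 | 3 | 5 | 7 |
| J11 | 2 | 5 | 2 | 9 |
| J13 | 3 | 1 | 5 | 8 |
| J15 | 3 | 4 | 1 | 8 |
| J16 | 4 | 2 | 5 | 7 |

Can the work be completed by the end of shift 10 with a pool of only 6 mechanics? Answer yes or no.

no

The minimum achievable peak is 7; 6 < 7, so no feasible schedule stays within the cap.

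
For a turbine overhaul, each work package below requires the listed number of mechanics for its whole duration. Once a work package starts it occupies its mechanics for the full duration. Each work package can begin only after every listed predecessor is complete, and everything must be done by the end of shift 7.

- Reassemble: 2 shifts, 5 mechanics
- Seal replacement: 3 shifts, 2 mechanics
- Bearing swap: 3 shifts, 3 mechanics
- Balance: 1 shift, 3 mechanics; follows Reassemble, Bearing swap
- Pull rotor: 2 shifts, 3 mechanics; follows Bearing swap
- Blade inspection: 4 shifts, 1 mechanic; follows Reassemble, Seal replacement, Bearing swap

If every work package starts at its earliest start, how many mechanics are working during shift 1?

10

At early start, shift 1 has: Reassemble, Seal replacement, Bearing swap.
Demand: 5 + 2 + 3 = 10.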